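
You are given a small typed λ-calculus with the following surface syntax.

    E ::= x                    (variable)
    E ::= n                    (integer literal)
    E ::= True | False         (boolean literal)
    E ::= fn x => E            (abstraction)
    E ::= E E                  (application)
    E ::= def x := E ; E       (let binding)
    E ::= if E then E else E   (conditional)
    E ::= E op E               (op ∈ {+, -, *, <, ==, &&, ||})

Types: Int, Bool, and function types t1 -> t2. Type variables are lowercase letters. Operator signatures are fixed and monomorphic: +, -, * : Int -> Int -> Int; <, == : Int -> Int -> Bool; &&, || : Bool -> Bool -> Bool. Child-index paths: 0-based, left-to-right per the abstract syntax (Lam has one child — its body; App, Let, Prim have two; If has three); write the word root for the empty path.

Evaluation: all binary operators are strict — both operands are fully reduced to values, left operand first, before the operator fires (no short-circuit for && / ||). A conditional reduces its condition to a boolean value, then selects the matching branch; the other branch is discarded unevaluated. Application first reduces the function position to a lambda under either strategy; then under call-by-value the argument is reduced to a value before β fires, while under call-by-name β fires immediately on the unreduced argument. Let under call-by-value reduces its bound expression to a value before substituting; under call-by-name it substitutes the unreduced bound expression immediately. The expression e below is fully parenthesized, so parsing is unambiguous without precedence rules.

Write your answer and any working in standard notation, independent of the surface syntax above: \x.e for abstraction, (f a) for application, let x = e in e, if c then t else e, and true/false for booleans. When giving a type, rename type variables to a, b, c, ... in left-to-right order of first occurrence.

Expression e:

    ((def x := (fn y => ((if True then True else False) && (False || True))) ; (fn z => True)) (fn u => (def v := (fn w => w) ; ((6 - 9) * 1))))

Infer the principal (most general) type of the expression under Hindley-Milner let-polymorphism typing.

Working:
  unify Bool ~ Bool
  unify Bool ~ Bool
  unify Bool ~ Bool
  unify Bool ~ Bool
  unify Bool ~ Bool
  unify Bool ~ Bool
\y._ : a -> Bool
let x : forall. a -> Bool
\z._ : b -> Bool
w : d
\w._ : d -> d
let v : forall. d -> d
  unify Int ~ Int
  unify Int ~ Int
  unify Int ~ Int
  unify Int ~ Int
\u._ : c -> Int
  unify b -> Bool ~ (c -> Int) -> e
  unify b ~ c -> Int
  unify Bool ~ e
_ _ : Bool

Answer: Bool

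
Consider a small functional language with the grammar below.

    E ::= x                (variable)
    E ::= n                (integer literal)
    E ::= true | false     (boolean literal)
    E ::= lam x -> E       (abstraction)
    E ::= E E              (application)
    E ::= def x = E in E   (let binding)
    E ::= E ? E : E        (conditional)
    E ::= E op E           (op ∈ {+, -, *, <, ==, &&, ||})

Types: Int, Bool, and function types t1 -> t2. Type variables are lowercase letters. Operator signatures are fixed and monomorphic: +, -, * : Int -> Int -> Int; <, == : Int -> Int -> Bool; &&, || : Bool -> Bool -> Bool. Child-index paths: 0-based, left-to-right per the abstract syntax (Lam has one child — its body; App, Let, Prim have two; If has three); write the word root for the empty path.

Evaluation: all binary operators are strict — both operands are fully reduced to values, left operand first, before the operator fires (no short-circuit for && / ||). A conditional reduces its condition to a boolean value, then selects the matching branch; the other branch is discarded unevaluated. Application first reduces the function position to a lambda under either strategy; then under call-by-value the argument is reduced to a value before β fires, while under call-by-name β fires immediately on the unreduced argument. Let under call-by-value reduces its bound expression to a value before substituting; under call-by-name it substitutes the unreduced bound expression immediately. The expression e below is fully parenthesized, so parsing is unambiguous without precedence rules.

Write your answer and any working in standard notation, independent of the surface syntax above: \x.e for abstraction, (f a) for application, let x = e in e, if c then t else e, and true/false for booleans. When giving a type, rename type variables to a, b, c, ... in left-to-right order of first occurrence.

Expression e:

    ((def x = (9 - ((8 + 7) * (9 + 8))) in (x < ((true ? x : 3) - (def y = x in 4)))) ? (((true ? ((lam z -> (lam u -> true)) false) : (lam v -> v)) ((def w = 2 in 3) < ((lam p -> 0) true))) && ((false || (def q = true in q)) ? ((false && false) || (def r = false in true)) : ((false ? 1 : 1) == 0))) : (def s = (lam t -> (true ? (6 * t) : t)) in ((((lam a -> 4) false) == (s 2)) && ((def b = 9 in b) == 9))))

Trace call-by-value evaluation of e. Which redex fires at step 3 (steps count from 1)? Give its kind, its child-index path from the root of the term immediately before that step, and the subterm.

Answer: delta at 0.0.1 : (15 * 17)

Derivation:
step 0: (if (let x = (9 - ((8 + 7) * (9 + 8))) in (x < ((if true then x else 3) - (let y = x in 4)))) then (((if true then ((\z.(\u.true)) false) else (\v.v)) ((let w = 2 in 3) < ((\p.0) true))) && (if (false || (let q = true in q)) then ((false && false) || (let r = false in true)) else ((if false then 1 else 1) == 0))) else (let s = (\t.(if true then (6 * t) else t)) in ((((\a.4) false) == (s 2)) && ((let b = 9 in b) == 9))))
step 1: [delta@0.0.1.0] (if (let x = (9 - (15 * (9 + 8))) in (x < ((if true then x else 3) - (let y = x in 4)))) then (((if true then ((\z.(\u.true)) false) else (\v.v)) ((let w = 2 in 3) < ((\p.0) true))) && (if (false || (let q = true in q)) then ((false && false) || (let r = false in true)) else ((if false then 1 else 1) == 0))) else (let s = (\t.(if true then (6 * t) else t)) in ((((\a.4) false) == (s 2)) && ((let b = 9 in b) == 9))))
step 2: [delta@0.0.1.1] (if (let x = (9 - (15 * 17)) in (x < ((if true then x else 3) - (let y = x in 4)))) then (((if true then ((\z.(\u.true)) false) else (\v.v)) ((let w = 2 in 3) < ((\p.0) true))) && (if (false || (let q = true in q)) then ((false && false) || (let r = false in true)) else ((if false then 1 else 1) == 0))) else (let s = (\t.(if true then (6 * t) else t)) in ((((\a.4) false) == (s 2)) && ((let b = 9 in b) == 9))))
step 3: [delta@0.0.1] (if (let x = (9 - 255) in (x < ((if true then x else 3) - (let y = x in 4)))) then (((if true then ((\z.(\u.true)) false) else (\v.v)) ((let w = 2 in 3) < ((\p.0) true))) && (if (false || (let q = true in q)) then ((false && false) || (let r = false in true)) else ((if false then 1 else 1) == 0))) else (let s = (\t.(if true then (6 * t) else t)) in ((((\a.4) false) == (s 2)) && ((let b = 9 in b) == 9))))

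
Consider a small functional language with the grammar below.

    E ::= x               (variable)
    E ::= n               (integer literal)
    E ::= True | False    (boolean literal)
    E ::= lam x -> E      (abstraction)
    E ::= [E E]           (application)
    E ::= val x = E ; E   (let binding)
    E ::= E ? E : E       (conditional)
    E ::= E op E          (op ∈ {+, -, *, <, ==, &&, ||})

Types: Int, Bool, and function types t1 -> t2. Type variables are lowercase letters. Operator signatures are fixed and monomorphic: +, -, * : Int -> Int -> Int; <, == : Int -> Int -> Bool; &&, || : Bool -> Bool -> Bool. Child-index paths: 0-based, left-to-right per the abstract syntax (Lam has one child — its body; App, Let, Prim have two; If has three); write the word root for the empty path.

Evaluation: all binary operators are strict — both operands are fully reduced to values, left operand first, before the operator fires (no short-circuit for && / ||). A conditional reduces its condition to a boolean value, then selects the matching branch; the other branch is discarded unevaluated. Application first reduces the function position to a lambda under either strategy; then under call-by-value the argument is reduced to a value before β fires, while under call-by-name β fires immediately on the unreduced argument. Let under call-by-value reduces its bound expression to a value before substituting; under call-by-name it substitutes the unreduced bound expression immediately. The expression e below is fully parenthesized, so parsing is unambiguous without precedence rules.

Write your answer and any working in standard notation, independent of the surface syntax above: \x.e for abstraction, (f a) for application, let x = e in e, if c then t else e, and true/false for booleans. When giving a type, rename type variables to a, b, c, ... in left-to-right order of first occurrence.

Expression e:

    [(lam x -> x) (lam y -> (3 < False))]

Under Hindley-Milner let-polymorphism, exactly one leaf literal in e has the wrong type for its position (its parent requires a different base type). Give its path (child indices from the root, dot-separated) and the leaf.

Working:
x : a
\x._ : a -> a
  unify Int ~ Int
  unify Bool ~ Int
  FAIL: mismatch Bool ~ Int

Answer: 1.0.1 : false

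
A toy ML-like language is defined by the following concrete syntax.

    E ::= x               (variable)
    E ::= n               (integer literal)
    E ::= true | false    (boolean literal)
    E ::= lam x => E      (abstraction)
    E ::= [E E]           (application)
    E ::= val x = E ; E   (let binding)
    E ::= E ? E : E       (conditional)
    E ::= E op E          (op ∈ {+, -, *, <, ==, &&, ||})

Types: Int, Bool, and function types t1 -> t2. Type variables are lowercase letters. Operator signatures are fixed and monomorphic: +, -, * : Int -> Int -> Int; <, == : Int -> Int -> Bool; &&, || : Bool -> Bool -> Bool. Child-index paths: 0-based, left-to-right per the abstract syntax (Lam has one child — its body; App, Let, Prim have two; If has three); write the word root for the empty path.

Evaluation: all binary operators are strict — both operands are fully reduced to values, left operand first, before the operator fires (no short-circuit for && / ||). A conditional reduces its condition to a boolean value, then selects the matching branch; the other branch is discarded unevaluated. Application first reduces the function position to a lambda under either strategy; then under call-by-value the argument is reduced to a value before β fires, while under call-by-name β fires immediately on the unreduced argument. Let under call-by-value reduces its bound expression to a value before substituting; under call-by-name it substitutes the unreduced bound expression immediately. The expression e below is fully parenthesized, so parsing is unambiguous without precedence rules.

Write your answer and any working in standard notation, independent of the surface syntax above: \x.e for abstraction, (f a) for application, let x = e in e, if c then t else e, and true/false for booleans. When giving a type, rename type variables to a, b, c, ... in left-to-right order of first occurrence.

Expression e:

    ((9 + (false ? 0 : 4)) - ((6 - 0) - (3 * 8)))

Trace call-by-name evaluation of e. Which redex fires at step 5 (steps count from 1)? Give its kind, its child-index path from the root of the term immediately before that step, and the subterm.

Trace:
step 0: ((9 + (if false then 0 else 4)) - ((6 - 0) - (3 * 8)))
step 1: [if@0.1] ((9 + 4) - ((6 - 0) - (3 * 8)))
step 2: [delta@0] (13 - ((6 - 0) - (3 * 8)))
step 3: [delta@1.0] (13 - (6 - (3 * 8)))
step 4: [delta@1.1] (13 - (6 - 24))
step 5: [delta@1] (13 - -18)

Answer: delta at 1 : (6 - 24)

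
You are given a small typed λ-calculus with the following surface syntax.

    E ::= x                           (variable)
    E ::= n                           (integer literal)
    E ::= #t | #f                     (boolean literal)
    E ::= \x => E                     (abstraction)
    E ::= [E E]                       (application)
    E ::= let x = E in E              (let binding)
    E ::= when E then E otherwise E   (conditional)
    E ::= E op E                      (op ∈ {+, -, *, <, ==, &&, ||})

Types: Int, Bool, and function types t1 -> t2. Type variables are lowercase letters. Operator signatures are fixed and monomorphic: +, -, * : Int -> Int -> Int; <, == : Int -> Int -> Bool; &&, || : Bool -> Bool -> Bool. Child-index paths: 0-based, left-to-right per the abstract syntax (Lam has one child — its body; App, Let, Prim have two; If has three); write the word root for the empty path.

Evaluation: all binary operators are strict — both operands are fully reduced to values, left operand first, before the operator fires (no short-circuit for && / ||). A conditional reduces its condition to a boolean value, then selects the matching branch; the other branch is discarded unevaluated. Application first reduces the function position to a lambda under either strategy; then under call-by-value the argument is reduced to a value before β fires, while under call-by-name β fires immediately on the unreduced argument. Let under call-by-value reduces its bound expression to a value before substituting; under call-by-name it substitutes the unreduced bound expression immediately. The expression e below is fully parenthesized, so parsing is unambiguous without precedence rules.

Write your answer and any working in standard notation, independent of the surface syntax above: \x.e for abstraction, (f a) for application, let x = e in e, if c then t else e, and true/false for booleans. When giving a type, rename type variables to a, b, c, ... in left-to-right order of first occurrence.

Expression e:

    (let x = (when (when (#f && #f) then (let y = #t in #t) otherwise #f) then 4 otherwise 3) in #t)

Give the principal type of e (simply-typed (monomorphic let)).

Answer: Bool

Derivation:
  unify Bool ~ Bool
  unify Bool ~ Bool
  unify Bool ~ Bool
let y : Bool
  unify Bool ~ Bool
  unify Bool ~ Bool
  unify Int ~ Int
let x : Int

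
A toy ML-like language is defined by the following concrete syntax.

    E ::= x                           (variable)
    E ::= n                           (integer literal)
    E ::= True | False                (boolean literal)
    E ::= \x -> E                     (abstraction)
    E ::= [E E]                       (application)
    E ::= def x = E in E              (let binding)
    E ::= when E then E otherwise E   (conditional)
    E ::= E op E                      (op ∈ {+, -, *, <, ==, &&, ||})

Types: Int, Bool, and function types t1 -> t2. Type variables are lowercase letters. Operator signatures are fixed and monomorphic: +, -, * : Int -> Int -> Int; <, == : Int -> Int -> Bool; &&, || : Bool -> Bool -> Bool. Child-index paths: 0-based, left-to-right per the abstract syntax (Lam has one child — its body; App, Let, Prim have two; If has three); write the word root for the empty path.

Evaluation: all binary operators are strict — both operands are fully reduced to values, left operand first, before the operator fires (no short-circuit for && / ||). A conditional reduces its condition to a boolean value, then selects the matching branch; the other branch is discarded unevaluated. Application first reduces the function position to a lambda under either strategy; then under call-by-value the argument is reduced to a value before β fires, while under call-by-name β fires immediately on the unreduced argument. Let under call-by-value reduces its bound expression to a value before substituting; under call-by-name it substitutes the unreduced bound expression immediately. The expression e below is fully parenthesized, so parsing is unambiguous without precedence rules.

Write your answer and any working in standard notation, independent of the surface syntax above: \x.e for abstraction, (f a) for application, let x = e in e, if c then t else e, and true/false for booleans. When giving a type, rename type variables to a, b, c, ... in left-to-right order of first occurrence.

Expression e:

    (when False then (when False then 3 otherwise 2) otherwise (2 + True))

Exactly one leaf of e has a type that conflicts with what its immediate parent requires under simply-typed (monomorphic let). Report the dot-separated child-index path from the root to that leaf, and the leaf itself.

Answer: 2.1 : true

Trace:
  unify Bool ~ Bool
  unify Bool ~ Bool
  unify Int ~ Int
  unify Int ~ Int
  unify Bool ~ Int
  FAIL: mismatch Bool ~ Int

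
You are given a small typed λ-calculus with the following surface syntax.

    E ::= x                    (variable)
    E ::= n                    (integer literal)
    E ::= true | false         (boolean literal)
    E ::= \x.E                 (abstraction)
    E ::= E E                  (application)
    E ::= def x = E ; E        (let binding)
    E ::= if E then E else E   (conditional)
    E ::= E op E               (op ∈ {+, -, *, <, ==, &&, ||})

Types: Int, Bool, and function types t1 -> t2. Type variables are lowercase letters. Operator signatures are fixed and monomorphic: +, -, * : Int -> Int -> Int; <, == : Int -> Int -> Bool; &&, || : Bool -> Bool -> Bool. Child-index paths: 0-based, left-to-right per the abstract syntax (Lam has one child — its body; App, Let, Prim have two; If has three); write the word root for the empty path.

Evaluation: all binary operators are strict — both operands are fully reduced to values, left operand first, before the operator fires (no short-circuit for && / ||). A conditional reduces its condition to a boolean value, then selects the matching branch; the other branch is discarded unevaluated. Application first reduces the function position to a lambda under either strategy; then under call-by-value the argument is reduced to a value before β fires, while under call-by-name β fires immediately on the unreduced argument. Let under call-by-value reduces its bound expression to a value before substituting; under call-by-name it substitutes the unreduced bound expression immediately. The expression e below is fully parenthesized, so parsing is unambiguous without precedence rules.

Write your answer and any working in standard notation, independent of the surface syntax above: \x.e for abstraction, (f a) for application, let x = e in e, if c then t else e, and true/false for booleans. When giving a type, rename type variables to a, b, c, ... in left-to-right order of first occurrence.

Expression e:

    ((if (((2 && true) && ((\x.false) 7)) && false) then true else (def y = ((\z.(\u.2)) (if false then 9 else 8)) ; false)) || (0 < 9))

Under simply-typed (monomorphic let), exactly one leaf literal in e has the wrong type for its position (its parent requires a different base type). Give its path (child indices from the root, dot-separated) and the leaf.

Answer: 0.0.0.0.0 : 2

Trace:
  unify Int ~ Bool
  FAIL: mismatch Int ~ Bool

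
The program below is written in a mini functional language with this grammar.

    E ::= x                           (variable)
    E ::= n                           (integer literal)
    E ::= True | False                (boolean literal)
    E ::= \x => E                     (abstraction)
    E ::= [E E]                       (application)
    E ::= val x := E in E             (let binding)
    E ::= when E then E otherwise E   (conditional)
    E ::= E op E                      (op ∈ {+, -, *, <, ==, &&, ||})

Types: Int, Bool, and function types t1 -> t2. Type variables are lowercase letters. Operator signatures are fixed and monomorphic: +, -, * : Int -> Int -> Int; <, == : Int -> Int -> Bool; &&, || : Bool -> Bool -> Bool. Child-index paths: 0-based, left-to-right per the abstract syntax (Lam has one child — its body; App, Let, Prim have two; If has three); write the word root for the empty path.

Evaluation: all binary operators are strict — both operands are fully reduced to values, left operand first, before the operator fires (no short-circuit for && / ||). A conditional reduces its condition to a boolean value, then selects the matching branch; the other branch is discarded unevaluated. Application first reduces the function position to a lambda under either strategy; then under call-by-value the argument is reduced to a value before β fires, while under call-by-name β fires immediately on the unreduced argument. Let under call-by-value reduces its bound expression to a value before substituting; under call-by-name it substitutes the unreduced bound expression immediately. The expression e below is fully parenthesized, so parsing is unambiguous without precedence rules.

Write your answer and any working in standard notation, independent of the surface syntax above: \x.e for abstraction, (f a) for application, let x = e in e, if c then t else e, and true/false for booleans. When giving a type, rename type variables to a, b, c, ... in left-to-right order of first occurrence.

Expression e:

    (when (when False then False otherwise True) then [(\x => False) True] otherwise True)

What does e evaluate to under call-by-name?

Answer: false

Derivation:
step 0: (if (if false then false else true) then ((\x.false) true) else true)
step 1: [if@0] (if true then ((\x.false) true) else true)
step 2: [if@root] ((\x.false) true)
step 3: [beta@root] false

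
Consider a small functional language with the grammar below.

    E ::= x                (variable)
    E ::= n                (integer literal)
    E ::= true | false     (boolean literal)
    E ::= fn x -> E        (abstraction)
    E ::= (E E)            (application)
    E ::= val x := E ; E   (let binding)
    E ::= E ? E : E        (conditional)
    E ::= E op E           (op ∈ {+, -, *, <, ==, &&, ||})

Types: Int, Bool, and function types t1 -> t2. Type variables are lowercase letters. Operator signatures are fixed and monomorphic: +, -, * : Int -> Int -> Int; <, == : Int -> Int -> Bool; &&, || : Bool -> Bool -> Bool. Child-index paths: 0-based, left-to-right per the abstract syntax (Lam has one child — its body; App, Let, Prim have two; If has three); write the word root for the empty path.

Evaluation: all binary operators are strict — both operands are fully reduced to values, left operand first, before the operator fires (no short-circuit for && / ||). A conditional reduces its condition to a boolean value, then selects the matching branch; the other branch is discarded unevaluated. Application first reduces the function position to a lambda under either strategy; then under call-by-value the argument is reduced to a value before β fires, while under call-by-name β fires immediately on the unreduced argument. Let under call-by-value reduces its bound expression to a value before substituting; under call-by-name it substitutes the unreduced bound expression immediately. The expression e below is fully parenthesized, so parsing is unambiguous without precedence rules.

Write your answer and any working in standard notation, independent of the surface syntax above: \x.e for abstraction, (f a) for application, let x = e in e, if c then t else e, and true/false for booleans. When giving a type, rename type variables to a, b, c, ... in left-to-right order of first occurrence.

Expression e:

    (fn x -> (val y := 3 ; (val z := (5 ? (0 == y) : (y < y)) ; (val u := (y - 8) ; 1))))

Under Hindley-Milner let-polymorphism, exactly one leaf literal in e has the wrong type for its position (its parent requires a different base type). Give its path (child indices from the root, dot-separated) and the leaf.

Answer: 0.1.0.0 : 5

Derivation:
let y : Int
  unify Int ~ Bool
  FAIL: mismatch Int ~ Bool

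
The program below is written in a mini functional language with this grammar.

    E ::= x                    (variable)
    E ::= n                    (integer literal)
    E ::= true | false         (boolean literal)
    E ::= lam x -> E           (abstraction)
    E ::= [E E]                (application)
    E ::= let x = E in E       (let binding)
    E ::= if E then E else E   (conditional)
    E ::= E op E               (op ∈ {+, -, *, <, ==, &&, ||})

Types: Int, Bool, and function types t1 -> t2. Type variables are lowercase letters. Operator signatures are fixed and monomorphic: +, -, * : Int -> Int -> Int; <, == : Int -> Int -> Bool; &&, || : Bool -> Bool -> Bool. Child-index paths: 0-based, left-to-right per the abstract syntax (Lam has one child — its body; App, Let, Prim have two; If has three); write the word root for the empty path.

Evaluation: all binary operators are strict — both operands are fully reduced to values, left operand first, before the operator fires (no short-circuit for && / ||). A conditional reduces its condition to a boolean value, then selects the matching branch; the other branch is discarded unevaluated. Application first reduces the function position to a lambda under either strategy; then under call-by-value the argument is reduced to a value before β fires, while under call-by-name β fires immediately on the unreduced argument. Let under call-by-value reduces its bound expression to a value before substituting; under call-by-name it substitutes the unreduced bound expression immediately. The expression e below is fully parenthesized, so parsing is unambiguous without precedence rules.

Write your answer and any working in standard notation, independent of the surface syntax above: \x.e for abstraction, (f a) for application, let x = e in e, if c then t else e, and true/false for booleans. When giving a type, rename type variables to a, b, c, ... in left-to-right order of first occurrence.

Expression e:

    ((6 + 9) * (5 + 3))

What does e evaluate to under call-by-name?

Derivation:
step 0: ((6 + 9) * (5 + 3))
step 1: [delta@0] (15 * (5 + 3))
step 2: [delta@1] (15 * 8)
step 3: [delta@root] 120

Answer: 120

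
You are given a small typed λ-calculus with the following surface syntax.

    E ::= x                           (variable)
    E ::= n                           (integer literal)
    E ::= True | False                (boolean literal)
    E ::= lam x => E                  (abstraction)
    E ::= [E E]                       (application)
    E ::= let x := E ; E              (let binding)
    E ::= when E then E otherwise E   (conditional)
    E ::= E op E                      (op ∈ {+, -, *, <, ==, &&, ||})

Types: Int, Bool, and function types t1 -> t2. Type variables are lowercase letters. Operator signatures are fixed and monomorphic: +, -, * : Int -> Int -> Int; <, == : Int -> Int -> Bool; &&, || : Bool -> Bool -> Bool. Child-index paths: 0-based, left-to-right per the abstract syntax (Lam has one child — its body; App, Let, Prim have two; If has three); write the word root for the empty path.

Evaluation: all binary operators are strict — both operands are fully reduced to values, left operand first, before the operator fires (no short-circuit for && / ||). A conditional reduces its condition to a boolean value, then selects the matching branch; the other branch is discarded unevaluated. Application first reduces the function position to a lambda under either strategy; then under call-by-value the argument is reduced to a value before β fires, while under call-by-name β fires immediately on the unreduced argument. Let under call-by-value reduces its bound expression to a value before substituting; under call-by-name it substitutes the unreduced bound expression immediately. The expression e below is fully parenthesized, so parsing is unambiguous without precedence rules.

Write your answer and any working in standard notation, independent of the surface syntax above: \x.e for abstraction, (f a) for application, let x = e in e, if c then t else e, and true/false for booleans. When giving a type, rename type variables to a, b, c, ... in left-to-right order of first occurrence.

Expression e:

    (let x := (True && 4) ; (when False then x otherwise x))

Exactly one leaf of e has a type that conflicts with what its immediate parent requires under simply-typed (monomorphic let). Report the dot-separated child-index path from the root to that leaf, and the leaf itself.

Working:
  unify Bool ~ Bool
  unify Int ~ Bool
  FAIL: mismatch Int ~ Bool

Answer: 0.1 : 4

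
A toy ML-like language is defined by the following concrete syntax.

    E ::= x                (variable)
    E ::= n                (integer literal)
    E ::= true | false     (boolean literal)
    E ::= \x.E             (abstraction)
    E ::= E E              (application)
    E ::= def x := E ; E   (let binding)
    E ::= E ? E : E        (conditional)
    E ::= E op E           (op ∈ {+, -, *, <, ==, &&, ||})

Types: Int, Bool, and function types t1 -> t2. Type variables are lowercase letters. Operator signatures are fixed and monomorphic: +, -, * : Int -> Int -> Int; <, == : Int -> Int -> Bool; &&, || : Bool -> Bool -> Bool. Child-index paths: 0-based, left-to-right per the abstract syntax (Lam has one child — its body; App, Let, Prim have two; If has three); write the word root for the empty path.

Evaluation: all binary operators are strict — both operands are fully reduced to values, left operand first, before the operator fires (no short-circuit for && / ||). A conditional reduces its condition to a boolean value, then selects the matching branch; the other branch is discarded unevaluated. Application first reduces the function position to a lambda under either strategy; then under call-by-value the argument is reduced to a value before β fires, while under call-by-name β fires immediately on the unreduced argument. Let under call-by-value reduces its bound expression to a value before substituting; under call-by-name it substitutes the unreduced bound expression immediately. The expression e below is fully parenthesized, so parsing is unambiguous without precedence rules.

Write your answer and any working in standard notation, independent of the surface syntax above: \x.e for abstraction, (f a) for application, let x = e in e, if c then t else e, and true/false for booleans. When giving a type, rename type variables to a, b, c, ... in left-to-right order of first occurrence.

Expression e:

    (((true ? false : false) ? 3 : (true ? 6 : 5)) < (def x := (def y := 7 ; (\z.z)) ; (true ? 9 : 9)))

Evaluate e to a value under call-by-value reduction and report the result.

Derivation:
step 0: ((if (if true then false else false) then 3 else (if true then 6 else 5)) < (let x = (let y = 7 in (\z.z)) in (if true then 9 else 9)))
step 1: [if@0.0] ((if false then 3 else (if true then 6 else 5)) < (let x = (let y = 7 in (\z.z)) in (if true then 9 else 9)))
step 2: [if@0] ((if true then 6 else 5) < (let x = (let y = 7 in (\z.z)) in (if true then 9 else 9)))
step 3: [if@0] (6 < (let x = (let y = 7 in (\z.z)) in (if true then 9 else 9)))
step 4: [let@1.0] (6 < (let x = (\z.z) in (if true then 9 else 9)))
step 5: [let@1] (6 < (if true then 9 else 9))
step 6: [if@1] (6 < 9)
step 7: [delta@root] true

Answer: true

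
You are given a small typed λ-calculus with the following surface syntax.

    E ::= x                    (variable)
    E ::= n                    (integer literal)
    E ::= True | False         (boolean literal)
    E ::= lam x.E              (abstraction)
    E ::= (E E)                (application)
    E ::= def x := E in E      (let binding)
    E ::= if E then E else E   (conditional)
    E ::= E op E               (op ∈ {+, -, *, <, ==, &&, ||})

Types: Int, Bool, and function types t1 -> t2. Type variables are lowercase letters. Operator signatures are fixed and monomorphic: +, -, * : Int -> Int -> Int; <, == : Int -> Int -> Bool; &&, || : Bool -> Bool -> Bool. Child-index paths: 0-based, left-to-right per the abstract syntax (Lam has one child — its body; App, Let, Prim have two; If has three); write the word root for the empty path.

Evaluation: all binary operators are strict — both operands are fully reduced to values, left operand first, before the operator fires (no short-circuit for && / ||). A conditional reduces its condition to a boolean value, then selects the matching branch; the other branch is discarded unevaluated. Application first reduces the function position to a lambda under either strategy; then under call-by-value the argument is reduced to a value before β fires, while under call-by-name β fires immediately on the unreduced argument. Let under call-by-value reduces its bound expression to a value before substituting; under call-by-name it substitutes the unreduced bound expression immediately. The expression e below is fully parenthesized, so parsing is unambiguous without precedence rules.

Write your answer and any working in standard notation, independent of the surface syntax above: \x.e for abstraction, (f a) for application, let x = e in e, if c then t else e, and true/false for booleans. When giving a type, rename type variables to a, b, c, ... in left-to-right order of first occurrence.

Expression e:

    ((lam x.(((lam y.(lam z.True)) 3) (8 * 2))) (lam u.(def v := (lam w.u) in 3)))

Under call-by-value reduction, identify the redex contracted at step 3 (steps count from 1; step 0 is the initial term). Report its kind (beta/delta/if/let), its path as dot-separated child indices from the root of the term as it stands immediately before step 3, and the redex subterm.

Trace:
step 0: ((\x.(((\y.(\z.true)) 3) (8 * 2))) (\u.(let v = (\w.u) in 3)))
step 1: [beta@root] (((\y.(\z.true)) 3) (8 * 2))
step 2: [beta@0] ((\z.true) (8 * 2))
step 3: [delta@1] ((\z.true) 16)

Answer: delta at 1 : (8 * 2)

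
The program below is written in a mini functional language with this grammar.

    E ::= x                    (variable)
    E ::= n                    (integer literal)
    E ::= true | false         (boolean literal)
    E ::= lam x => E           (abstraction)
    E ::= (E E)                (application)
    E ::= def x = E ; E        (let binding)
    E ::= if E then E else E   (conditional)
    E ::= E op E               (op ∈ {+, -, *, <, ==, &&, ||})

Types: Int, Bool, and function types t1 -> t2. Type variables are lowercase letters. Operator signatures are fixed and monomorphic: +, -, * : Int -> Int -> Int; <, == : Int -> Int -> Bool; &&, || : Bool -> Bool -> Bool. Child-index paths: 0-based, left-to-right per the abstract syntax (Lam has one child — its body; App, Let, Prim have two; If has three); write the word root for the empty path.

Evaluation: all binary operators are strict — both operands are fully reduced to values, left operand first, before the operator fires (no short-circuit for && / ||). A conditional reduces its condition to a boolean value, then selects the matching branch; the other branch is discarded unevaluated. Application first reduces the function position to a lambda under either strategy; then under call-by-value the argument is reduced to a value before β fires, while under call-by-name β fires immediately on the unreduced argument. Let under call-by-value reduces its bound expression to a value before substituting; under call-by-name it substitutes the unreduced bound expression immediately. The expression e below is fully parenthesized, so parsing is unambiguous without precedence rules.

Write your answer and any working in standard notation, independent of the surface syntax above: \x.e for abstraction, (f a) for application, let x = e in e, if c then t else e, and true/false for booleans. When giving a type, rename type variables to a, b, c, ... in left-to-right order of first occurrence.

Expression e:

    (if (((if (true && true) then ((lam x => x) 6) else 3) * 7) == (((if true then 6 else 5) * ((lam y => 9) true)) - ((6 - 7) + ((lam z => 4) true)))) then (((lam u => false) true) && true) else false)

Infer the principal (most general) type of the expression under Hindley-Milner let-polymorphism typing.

Answer: Bool

Derivation:
  unify Bool ~ Bool
  unify Bool ~ Bool
  unify Bool ~ Bool
x : a
\x._ : a -> a
  unify a -> a ~ Int -> b
  unify a ~ Int
  unify Int ~ b
_ _ : Int
  unify Int ~ Int
  unify Int ~ Int
  unify Int ~ Int
  unify Int ~ Int
  unify Bool ~ Bool
  unify Int ~ Int
  unify Int ~ Int
\y._ : c -> Int
  unify c -> Int ~ Bool -> d
  unify c ~ Bool
  unify Int ~ d
_ _ : Int
  unify Int ~ Int
  unify Int ~ Int
  unify Int ~ Int
  unify Int ~ Int
  unify Int ~ Int
\z._ : e -> Int
  unify e -> Int ~ Bool -> f
  unify e ~ Bool
  unify Int ~ f
_ _ : Int
  unify Int ~ Int
  unify Int ~ Int
  unify Int ~ Int
  unify Bool ~ Bool
\u._ : g -> Bool
  unify g -> Bool ~ Bool -> h
  unify g ~ Bool
  unify Bool ~ h
_ _ : Bool
  unify Bool ~ Bool
  unify Bool ~ Bool
  unify Bool ~ Bool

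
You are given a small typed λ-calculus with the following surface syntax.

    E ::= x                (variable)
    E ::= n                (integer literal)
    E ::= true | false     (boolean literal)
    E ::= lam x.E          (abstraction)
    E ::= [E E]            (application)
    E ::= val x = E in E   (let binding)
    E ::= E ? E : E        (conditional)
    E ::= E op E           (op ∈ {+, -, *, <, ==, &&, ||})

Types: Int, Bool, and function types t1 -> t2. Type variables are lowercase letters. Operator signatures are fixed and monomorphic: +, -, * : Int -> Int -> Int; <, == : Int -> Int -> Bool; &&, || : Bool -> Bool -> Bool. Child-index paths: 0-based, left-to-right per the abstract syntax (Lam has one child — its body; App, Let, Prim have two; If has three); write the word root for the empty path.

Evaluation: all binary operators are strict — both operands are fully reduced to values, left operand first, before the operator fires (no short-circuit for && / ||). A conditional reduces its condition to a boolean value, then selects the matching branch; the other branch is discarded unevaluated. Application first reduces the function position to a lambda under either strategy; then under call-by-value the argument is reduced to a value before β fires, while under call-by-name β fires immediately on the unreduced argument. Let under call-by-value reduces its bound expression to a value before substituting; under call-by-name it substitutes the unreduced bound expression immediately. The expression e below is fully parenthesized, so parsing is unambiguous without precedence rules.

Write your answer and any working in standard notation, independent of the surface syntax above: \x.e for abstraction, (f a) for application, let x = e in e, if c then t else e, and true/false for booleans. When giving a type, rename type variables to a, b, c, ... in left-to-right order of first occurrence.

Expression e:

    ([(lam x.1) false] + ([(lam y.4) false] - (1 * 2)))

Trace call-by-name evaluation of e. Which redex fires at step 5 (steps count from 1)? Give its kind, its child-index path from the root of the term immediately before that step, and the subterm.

Working:
step 0: (((\x.1) false) + (((\y.4) false) - (1 * 2)))
step 1: [beta@0] (1 + (((\y.4) false) - (1 * 2)))
step 2: [beta@1.0] (1 + (4 - (1 * 2)))
step 3: [delta@1.1] (1 + (4 - 2))
step 4: [delta@1] (1 + 2)
step 5: [delta@root] 3

Answer: delta at root : (1 + 2)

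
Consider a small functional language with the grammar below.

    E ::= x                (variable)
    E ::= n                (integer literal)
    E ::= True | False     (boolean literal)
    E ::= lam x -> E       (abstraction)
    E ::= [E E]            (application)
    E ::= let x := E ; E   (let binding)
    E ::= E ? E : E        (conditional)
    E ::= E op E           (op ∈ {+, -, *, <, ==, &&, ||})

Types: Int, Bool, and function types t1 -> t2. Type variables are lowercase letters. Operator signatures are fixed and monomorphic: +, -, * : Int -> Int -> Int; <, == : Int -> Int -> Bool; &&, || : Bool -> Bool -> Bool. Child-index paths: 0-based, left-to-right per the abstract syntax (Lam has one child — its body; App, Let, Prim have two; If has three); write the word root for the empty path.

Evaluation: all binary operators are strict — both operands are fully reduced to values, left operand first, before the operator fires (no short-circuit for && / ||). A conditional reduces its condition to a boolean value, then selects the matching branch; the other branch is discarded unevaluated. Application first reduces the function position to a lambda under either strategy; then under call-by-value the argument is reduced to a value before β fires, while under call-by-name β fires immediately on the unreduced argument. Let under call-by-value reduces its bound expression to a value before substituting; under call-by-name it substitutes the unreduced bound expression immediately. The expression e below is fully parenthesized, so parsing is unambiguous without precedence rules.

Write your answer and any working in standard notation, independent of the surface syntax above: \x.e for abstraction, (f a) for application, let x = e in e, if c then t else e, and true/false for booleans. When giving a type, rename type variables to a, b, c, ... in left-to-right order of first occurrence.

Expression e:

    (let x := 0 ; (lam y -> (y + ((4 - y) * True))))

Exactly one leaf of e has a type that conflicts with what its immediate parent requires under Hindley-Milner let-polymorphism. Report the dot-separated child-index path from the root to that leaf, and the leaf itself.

Answer: 1.0.1.1 : true

Derivation:
let x : Int
y : a
  unify a ~ Int
  unify Int ~ Int
y : Int
  unify Int ~ Int
  unify Int ~ Int
  unify Bool ~ Int
  FAIL: mismatch Bool ~ Int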